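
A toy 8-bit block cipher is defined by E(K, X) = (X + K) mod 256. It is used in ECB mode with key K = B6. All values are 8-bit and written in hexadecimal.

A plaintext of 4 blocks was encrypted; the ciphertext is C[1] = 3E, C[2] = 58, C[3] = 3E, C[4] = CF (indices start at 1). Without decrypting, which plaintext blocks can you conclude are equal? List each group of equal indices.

P[1] = P[3]

ECB encrypts each block independently with the same key, so equal ciphertext blocks imply equal plaintext blocks.
C[1] = C[3] = 3E, so P[1] = P[3].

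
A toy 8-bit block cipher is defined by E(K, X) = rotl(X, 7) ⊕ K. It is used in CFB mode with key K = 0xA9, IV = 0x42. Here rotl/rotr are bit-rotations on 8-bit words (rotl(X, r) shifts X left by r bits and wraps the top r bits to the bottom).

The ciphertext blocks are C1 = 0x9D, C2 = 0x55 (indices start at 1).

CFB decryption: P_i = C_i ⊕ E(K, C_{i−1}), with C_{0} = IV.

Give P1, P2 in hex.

P1 = 0x15, P2 = 0x32

P1: E(K, 0x42) = 0x88; 0x9D ⊕ 0x88 = 0x15.
P2: E(K, 0x9D) = 0x67; 0x55 ⊕ 0x67 = 0x32.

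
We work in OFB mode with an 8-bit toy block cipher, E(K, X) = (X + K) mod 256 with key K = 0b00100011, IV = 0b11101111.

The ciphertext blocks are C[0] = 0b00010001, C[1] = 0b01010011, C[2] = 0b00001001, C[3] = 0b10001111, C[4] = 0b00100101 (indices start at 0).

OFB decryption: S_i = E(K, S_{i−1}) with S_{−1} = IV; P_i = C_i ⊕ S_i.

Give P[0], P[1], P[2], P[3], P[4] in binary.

P[0]: S = E(K, 0b11101111) = 0b00010010; 0b00010001 ⊕ 0b00010010 = 0b00000011.
P[1]: S = E(K, 0b00010010) = 0b00110101; 0b01010011 ⊕ 0b00110101 = 0b01100110.
P[2]: S = E(K, 0b00110101) = 0b01011000; 0b00001001 ⊕ 0b01011000 = 0b01010001.
P[3]: S = E(K, 0b01011000) = 0b01111011; 0b10001111 ⊕ 0b01111011 = 0b11110100.
P[4]: S = E(K, 0b01111011) = 0b10011110; 0b00100101 ⊕ 0b10011110 = 0b10111011.

P[0] = 0b00000011, P[1] = 0b01100110, P[2] = 0b01010001, P[3] = 0b11110100, P[4] = 0b10111011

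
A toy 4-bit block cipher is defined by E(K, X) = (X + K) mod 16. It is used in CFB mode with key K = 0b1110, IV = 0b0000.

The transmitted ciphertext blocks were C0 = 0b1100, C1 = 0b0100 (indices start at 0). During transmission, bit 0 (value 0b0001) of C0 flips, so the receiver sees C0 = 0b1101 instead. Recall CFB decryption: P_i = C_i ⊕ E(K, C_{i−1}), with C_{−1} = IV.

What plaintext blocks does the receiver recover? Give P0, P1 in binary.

Only C0 changed, to 0b1101. In CFB, a change in C_i flips the same bit in P_i and garbles P_{i+1}. Decrypting the received ciphertext:
P0: E(K, 0b0000) = 0b1110; 0b1101 ⊕ 0b1110 = 0b0011.
P1: E(K, 0b1101) = 0b1011; 0b0100 ⊕ 0b1011 = 0b1111.
Blocks that differ from the original plaintext: P0, P1.

P0 = 0b0011, P1 = 0b1111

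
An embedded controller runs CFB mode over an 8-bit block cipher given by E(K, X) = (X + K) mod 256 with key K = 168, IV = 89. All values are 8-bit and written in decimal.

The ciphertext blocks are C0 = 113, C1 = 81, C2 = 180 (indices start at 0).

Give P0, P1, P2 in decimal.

P0 = 112, P1 = 72, P2 = 77

CFB decryption: P_i = C_i ⊕ E(K, C_{i−1}), with C_{−1} = IV.
P0: E(K, 89) = 1; 113 ⊕ 1 = 112.
P1: E(K, 113) = 25; 81 ⊕ 25 = 72.
P2: E(K, 81) = 249; 180 ⊕ 249 = 77.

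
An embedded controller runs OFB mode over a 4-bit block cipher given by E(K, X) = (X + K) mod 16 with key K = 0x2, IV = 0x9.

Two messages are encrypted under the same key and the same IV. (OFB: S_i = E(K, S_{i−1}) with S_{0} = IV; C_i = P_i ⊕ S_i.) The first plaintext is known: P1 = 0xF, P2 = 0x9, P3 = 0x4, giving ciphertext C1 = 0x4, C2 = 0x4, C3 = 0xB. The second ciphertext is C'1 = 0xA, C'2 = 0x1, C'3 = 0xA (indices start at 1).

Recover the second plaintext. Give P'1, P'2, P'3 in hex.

In OFB with a reused IV, both messages share the same keystream S_i, so C_i ⊕ C'_i = P_i ⊕ P'_i and thus P'_i = P_i ⊕ C_i ⊕ C'_i.
P'1: 0xF ⊕ 0x4 ⊕ 0xA = 0x1.
P'2: 0x9 ⊕ 0x4 ⊕ 0x1 = 0xC.
P'3: 0x4 ⊕ 0xB ⊕ 0xA = 0x5.

P'1 = 0x1, P'2 = 0xC, P'3 = 0x5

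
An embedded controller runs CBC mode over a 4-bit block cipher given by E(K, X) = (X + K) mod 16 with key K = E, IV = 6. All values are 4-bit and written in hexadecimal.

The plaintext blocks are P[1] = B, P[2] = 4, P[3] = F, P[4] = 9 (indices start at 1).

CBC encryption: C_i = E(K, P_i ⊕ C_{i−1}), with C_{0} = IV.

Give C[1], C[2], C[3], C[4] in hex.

C[1] = B, C[2] = D, C[3] = 0, C[4] = 7

C[1]: P[1] ⊕ 6 = D; E(K, D) = B.
C[2]: P[2] ⊕ B = F; E(K, F) = D.
C[3]: P[3] ⊕ D = 2; E(K, 2) = 0.
C[4]: P[4] ⊕ 0 = 9; E(K, 9) = 7.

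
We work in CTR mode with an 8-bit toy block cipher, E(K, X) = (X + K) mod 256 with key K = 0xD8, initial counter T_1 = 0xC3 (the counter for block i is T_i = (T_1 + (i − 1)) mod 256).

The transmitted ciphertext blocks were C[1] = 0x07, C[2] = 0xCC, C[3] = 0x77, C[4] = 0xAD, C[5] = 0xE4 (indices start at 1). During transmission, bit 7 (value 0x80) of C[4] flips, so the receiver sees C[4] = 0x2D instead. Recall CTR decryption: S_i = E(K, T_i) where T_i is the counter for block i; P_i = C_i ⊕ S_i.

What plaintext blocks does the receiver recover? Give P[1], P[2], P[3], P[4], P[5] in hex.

P[1] = 0x9C, P[2] = 0x50, P[3] = 0xEA, P[4] = 0xB3, P[5] = 0x7B

Only C[4] changed, to 0x2D. In CTR, a change in C_i flips the same bit in P_i only; the keystream is unaffected. Decrypting the received ciphertext:
P[1]: T = 0xC3, S = E(K, T) = 0x9B; 0x07 ⊕ 0x9B = 0x9C.
P[2]: T = 0xC4, S = E(K, T) = 0x9C; 0xCC ⊕ 0x9C = 0x50.
P[3]: T = 0xC5, S = E(K, T) = 0x9D; 0x77 ⊕ 0x9D = 0xEA.
P[4]: T = 0xC6, S = E(K, T) = 0x9E; 0x2D ⊕ 0x9E = 0xB3.
P[5]: T = 0xC7, S = E(K, T) = 0x9F; 0xE4 ⊕ 0x9F = 0x7B.
Blocks that differ from the original plaintext: P[4].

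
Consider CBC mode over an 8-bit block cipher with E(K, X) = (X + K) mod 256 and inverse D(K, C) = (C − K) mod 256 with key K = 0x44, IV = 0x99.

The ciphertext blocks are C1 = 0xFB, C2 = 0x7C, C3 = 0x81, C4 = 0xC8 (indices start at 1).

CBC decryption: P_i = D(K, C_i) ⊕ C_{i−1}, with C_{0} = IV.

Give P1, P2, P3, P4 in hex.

P1 = 0x2E, P2 = 0xC3, P3 = 0x41, P4 = 0x05

P1: D(K, 0xFB) = 0xB7; 0xB7 ⊕ 0x99 = 0x2E.
P2: D(K, 0x7C) = 0x38; 0x38 ⊕ 0xFB = 0xC3.
P3: D(K, 0x81) = 0x3D; 0x3D ⊕ 0x7C = 0x41.
P4: D(K, 0xC8) = 0x84; 0x84 ⊕ 0x81 = 0x05.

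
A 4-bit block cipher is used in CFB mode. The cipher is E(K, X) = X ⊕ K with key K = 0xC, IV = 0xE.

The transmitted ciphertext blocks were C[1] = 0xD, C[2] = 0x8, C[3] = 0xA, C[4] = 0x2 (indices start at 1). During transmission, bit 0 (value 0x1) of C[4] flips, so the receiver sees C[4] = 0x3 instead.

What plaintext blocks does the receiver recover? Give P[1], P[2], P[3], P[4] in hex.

CFB decryption: P_i = C_i ⊕ E(K, C_{i−1}), with C_{0} = IV.
Only C[4] changed, to 0x3. In CFB, a change in C_i flips the same bit in P_i and garbles P_{i+1}. Decrypting the received ciphertext:
P[1]: E(K, 0xE) = 0x2; 0xD ⊕ 0x2 = 0xF.
P[2]: E(K, 0xD) = 0x1; 0x8 ⊕ 0x1 = 0x9.
P[3]: E(K, 0x8) = 0x4; 0xA ⊕ 0x4 = 0xE.
P[4]: E(K, 0xA) = 0x6; 0x3 ⊕ 0x6 = 0x5.
Blocks that differ from the original plaintext: P[4].

P[1] = 0xF, P[2] = 0x9, P[3] = 0xE, P[4] = 0x5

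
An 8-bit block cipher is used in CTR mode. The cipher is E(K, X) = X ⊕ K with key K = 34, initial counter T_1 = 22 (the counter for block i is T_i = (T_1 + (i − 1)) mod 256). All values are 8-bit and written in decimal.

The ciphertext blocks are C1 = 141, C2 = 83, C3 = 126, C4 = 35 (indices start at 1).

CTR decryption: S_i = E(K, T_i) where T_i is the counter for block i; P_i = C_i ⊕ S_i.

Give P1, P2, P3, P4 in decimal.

P1: T = 22, S = E(K, T) = 52; 141 ⊕ 52 = 185.
P2: T = 23, S = E(K, T) = 53; 83 ⊕ 53 = 102.
P3: T = 24, S = E(K, T) = 58; 126 ⊕ 58 = 68.
P4: T = 25, S = E(K, T) = 59; 35 ⊕ 59 = 24.

P1 = 185, P2 = 102, P3 = 68, P4 = 24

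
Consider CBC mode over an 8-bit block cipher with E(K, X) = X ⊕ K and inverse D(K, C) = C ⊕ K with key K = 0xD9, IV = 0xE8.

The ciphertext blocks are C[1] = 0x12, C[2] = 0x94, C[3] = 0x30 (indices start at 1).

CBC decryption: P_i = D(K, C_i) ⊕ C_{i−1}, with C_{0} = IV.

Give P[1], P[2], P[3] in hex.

P[1]: D(K, 0x12) = 0xCB; 0xCB ⊕ 0xE8 = 0x23.
P[2]: D(K, 0x94) = 0x4D; 0x4D ⊕ 0x12 = 0x5F.
P[3]: D(K, 0x30) = 0xE9; 0xE9 ⊕ 0x94 = 0x7D.

P[1] = 0x23, P[2] = 0x5F, P[3] = 0x7D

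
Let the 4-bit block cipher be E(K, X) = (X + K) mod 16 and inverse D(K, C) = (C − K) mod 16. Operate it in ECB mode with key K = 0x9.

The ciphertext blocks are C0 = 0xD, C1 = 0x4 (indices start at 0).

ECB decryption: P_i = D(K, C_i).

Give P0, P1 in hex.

P0 = 0x4, P1 = 0xB

P0: D(K, 0xD) = 0x4.
P1: D(K, 0x4) = 0xB.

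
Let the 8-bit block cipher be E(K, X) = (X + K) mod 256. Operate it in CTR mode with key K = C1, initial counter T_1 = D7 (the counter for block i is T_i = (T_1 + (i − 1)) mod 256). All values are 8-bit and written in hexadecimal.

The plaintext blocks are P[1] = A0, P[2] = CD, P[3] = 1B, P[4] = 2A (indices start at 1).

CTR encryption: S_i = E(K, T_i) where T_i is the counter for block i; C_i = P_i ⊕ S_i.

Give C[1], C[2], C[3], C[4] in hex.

C[1] = 38, C[2] = 54, C[3] = 81, C[4] = B1

C[1]: T = D7, S = E(K, T) = 98; A0 ⊕ 98 = 38.
C[2]: T = D8, S = E(K, T) = 99; CD ⊕ 99 = 54.
C[3]: T = D9, S = E(K, T) = 9A; 1B ⊕ 9A = 81.
C[4]: T = DA, S = E(K, T) = 9B; 2A ⊕ 9B = B1.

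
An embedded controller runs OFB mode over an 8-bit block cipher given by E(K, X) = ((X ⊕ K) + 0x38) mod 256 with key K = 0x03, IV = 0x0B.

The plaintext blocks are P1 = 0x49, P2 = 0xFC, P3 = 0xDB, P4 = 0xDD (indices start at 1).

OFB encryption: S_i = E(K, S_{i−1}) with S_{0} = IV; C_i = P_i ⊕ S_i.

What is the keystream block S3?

C1: S = E(K, 0x0B) = 0x40; 0x49 ⊕ 0x40 = 0x09.
C2: S = E(K, 0x40) = 0x7B; 0xFC ⊕ 0x7B = 0x87.
C3: S = E(K, 0x7B) = 0xB0; 0xDB ⊕ 0xB0 = 0x6B.
So S3 = 0xB0.

0xB0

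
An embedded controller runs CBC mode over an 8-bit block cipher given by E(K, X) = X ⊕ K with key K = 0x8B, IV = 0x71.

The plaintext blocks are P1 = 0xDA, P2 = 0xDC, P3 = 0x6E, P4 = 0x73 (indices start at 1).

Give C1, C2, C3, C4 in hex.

C1 = 0x20, C2 = 0x77, C3 = 0x92, C4 = 0x6A

CBC encryption: C_i = E(K, P_i ⊕ C_{i−1}), with C_{0} = IV.
C1: P1 ⊕ 0x71 = 0xAB; E(K, 0xAB) = 0x20.
C2: P2 ⊕ 0x20 = 0xFC; E(K, 0xFC) = 0x77.
C3: P3 ⊕ 0x77 = 0x19; E(K, 0x19) = 0x92.
C4: P4 ⊕ 0x92 = 0xE1; E(K, 0xE1) = 0x6A.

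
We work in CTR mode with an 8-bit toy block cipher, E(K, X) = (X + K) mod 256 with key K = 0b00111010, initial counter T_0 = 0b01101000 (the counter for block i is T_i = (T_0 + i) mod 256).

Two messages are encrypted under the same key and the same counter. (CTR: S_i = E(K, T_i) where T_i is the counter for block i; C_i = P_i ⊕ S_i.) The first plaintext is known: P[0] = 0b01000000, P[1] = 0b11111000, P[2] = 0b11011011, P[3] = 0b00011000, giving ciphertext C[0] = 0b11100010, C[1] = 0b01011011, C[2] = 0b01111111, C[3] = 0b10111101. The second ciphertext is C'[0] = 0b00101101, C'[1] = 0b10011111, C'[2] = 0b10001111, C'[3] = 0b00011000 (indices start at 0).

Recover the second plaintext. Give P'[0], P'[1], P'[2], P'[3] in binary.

In CTR with a reused counter, both messages share the same keystream S_i, so C_i ⊕ C'_i = P_i ⊕ P'_i and thus P'_i = P_i ⊕ C_i ⊕ C'_i.
P'[0]: 0b01000000 ⊕ 0b11100010 ⊕ 0b00101101 = 0b10001111.
P'[1]: 0b11111000 ⊕ 0b01011011 ⊕ 0b10011111 = 0b00111100.
P'[2]: 0b11011011 ⊕ 0b01111111 ⊕ 0b10001111 = 0b00101011.
P'[3]: 0b00011000 ⊕ 0b10111101 ⊕ 0b00011000 = 0b10111101.

P'[0] = 0b10001111, P'[1] = 0b00111100, P'[2] = 0b00101011, P'[3] = 0b10111101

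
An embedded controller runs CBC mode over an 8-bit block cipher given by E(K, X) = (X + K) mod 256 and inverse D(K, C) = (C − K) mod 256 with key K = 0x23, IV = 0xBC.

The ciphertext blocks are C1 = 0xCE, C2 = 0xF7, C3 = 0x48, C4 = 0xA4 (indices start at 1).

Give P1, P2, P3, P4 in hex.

CBC decryption: P_i = D(K, C_i) ⊕ C_{i−1}, with C_{0} = IV.
P1: D(K, 0xCE) = 0xAB; 0xAB ⊕ 0xBC = 0x17.
P2: D(K, 0xF7) = 0xD4; 0xD4 ⊕ 0xCE = 0x1A.
P3: D(K, 0x48) = 0x25; 0x25 ⊕ 0xF7 = 0xD2.
P4: D(K, 0xA4) = 0x81; 0x81 ⊕ 0x48 = 0xC9.

P1 = 0x17, P2 = 0x1A, P3 = 0xD2, P4 = 0xC9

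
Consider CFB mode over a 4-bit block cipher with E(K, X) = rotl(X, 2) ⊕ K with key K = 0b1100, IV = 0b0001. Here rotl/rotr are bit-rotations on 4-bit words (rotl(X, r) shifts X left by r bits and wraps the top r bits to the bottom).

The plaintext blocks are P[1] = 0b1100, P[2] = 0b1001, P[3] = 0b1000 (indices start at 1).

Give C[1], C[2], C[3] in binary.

CFB encryption: C_i = P_i ⊕ E(K, C_{i−1}), with C_{0} = IV.
C[1]: E(K, 0b0001) = 0b1000; 0b1100 ⊕ 0b1000 = 0b0100.
C[2]: E(K, 0b0100) = 0b1101; 0b1001 ⊕ 0b1101 = 0b0100.
C[3]: E(K, 0b0100) = 0b1101; 0b1000 ⊕ 0b1101 = 0b0101.

C[1] = 0b0100, C[2] = 0b0100, C[3] = 0b0101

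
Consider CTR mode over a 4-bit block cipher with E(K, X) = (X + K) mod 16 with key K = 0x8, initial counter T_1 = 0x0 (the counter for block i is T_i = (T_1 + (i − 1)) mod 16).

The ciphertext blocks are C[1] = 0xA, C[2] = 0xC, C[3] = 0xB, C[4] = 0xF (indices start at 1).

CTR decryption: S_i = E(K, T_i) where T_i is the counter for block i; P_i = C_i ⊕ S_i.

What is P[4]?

P[4]: T = 0x3, S = E(K, T) = 0xB; 0xF ⊕ 0xB = 0x4.

P[4] = 0x4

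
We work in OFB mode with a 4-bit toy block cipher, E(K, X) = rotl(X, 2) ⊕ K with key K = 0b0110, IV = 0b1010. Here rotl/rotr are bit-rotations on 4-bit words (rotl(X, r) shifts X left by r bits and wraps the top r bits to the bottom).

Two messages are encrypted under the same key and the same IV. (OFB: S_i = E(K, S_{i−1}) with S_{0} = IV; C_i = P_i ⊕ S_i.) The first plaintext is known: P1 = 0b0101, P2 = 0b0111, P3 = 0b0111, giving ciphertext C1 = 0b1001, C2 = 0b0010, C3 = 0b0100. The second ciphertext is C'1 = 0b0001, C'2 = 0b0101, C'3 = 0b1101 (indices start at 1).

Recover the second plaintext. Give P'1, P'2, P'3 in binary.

In OFB with a reused IV, both messages share the same keystream S_i, so C_i ⊕ C'_i = P_i ⊕ P'_i and thus P'_i = P_i ⊕ C_i ⊕ C'_i.
P'1: 0b0101 ⊕ 0b1001 ⊕ 0b0001 = 0b1101.
P'2: 0b0111 ⊕ 0b0010 ⊕ 0b0101 = 0b0000.
P'3: 0b0111 ⊕ 0b0100 ⊕ 0b1101 = 0b1110.

P'1 = 0b1101, P'2 = 0b0000, P'3 = 0b1110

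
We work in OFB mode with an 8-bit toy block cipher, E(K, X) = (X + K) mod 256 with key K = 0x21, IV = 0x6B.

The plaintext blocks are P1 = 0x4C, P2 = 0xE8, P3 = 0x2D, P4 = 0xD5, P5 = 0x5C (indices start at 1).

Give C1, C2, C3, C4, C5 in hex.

OFB encryption: S_i = E(K, S_{i−1}) with S_{0} = IV; C_i = P_i ⊕ S_i.
C1: S = E(K, 0x6B) = 0x8C; 0x4C ⊕ 0x8C = 0xC0.
C2: S = E(K, 0x8C) = 0xAD; 0xE8 ⊕ 0xAD = 0x45.
C3: S = E(K, 0xAD) = 0xCE; 0x2D ⊕ 0xCE = 0xE3.
C4: S = E(K, 0xCE) = 0xEF; 0xD5 ⊕ 0xEF = 0x3A.
C5: S = E(K, 0xEF) = 0x10; 0x5C ⊕ 0x10 = 0x4C.

C1 = 0xC0, C2 = 0x45, C3 = 0xE3, C4 = 0x3A, C5 = 0x4C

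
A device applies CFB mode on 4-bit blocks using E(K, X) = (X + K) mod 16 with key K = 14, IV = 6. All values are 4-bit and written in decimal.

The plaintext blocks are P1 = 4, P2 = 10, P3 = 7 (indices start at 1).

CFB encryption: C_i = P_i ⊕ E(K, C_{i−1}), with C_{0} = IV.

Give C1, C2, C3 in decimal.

C1 = 0, C2 = 4, C3 = 5

C1: E(K, 6) = 4; 4 ⊕ 4 = 0.
C2: E(K, 0) = 14; 10 ⊕ 14 = 4.
C3: E(K, 4) = 2; 7 ⊕ 2 = 5.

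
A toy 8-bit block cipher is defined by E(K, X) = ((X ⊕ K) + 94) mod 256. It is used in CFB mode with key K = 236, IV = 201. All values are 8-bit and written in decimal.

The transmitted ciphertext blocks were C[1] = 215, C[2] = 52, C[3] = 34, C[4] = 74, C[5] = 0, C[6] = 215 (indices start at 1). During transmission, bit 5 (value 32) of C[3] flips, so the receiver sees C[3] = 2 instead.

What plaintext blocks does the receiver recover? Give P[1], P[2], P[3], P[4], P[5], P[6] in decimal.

CFB decryption: P_i = C_i ⊕ E(K, C_{i−1}), with C_{0} = IV.
Only C[3] changed, to 2. In CFB, a change in C_i flips the same bit in P_i and garbles P_{i+1}. Decrypting the received ciphertext:
P[1]: E(K, 201) = 131; 215 ⊕ 131 = 84.
P[2]: E(K, 215) = 153; 52 ⊕ 153 = 173.
P[3]: E(K, 52) = 54; 2 ⊕ 54 = 52.
P[4]: E(K, 2) = 76; 74 ⊕ 76 = 6.
P[5]: E(K, 74) = 4; 0 ⊕ 4 = 4.
P[6]: E(K, 0) = 74; 215 ⊕ 74 = 157.
Blocks that differ from the original plaintext: P[3], P[4].

P[1] = 84, P[2] = 173, P[3] = 52, P[4] = 6, P[5] = 4, P[6] = 157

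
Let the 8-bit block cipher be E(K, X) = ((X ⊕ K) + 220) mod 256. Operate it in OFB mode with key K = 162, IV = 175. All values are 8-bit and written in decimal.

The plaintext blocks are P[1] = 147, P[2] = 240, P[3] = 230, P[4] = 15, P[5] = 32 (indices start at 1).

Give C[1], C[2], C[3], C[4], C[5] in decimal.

OFB encryption: S_i = E(K, S_{i−1}) with S_{0} = IV; C_i = P_i ⊕ S_i.
C[1]: S = E(K, 175) = 233; 147 ⊕ 233 = 122.
C[2]: S = E(K, 233) = 39; 240 ⊕ 39 = 215.
C[3]: S = E(K, 39) = 97; 230 ⊕ 97 = 135.
C[4]: S = E(K, 97) = 159; 15 ⊕ 159 = 144.
C[5]: S = E(K, 159) = 25; 32 ⊕ 25 = 57.

C[1] = 122, C[2] = 215, C[3] = 135, C[4] = 144, C[5] = 57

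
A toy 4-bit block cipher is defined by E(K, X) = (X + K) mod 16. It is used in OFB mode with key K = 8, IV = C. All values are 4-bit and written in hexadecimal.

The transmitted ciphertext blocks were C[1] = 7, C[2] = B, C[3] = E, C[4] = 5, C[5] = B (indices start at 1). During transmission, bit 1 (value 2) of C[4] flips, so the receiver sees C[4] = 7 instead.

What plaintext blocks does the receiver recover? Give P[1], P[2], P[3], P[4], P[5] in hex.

OFB decryption: S_i = E(K, S_{i−1}) with S_{0} = IV; P_i = C_i ⊕ S_i.
Only C[4] changed, to 7. In OFB, a change in C_i flips the same bit in P_i only; the keystream is unaffected. Decrypting the received ciphertext:
P[1]: S = E(K, C) = 4; 7 ⊕ 4 = 3.
P[2]: S = E(K, 4) = C; B ⊕ C = 7.
P[3]: S = E(K, C) = 4; E ⊕ 4 = A.
P[4]: S = E(K, 4) = C; 7 ⊕ C = B.
P[5]: S = E(K, C) = 4; B ⊕ 4 = F.
Blocks that differ from the original plaintext: P[4].

P[1] = 3, P[2] = 7, P[3] = A, P[4] = B, P[5] = F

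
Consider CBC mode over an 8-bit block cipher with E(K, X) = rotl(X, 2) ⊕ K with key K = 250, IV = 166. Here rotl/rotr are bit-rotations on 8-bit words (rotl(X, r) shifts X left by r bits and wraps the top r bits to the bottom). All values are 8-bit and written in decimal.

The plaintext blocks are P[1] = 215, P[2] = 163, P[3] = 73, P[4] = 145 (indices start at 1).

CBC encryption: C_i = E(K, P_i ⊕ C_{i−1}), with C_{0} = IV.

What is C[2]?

C[2] = 136

C[1]: P[1] ⊕ 166 = 113; E(K, 113) = 63.
C[2]: P[2] ⊕ 63 = 156; E(K, 156) = 136.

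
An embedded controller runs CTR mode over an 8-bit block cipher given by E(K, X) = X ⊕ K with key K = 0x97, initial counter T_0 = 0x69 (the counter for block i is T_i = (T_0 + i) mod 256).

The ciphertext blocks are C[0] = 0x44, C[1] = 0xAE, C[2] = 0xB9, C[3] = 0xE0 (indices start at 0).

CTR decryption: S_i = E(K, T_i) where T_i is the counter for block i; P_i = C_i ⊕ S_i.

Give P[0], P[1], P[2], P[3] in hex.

P[0]: T = 0x69, S = E(K, T) = 0xFE; 0x44 ⊕ 0xFE = 0xBA.
P[1]: T = 0x6A, S = E(K, T) = 0xFD; 0xAE ⊕ 0xFD = 0x53.
P[2]: T = 0x6B, S = E(K, T) = 0xFC; 0xB9 ⊕ 0xFC = 0x45.
P[3]: T = 0x6C, S = E(K, T) = 0xFB; 0xE0 ⊕ 0xFB = 0x1B.

P[0] = 0xBA, P[1] = 0x53, P[2] = 0x45, P[3] = 0x1B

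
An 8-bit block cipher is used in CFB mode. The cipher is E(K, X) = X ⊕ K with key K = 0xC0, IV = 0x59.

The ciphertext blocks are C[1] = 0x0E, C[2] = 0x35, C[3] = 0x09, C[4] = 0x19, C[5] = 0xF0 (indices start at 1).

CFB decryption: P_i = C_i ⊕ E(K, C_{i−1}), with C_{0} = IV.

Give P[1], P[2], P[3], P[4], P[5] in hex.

P[1] = 0x97, P[2] = 0xFB, P[3] = 0xFC, P[4] = 0xD0, P[5] = 0x29

P[1]: E(K, 0x59) = 0x99; 0x0E ⊕ 0x99 = 0x97.
P[2]: E(K, 0x0E) = 0xCE; 0x35 ⊕ 0xCE = 0xFB.
P[3]: E(K, 0x35) = 0xF5; 0x09 ⊕ 0xF5 = 0xFC.
P[4]: E(K, 0x09) = 0xC9; 0x19 ⊕ 0xC9 = 0xD0.
P[5]: E(K, 0x19) = 0xD9; 0xF0 ⊕ 0xD9 = 0x29.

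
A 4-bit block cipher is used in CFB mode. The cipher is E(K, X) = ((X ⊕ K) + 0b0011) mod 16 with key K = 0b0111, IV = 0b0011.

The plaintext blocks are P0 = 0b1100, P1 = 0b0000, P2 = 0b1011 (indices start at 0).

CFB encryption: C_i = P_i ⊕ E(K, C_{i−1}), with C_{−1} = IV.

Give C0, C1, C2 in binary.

C0 = 0b1011, C1 = 0b1111, C2 = 0b0000

C0: E(K, 0b0011) = 0b0111; 0b1100 ⊕ 0b0111 = 0b1011.
C1: E(K, 0b1011) = 0b1111; 0b0000 ⊕ 0b1111 = 0b1111.
C2: E(K, 0b1111) = 0b1011; 0b1011 ⊕ 0b1011 = 0b0000.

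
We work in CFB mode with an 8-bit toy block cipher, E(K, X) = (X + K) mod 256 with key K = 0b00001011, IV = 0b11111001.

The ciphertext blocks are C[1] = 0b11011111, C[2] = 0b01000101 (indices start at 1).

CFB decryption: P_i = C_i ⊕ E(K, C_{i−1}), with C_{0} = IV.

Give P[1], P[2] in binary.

P[1] = 0b11011011, P[2] = 0b10101111

P[1]: E(K, 0b11111001) = 0b00000100; 0b11011111 ⊕ 0b00000100 = 0b11011011.
P[2]: E(K, 0b11011111) = 0b11101010; 0b01000101 ⊕ 0b11101010 = 0b10101111.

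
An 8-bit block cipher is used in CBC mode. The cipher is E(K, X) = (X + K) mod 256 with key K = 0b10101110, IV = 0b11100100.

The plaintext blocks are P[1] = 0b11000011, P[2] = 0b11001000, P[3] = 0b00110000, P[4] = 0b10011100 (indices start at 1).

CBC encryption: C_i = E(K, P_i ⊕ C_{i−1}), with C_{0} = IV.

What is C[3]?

C[3] = 0b10101001

C[1]: P[1] ⊕ 0b11100100 = 0b00100111; E(K, 0b00100111) = 0b11010101.
C[2]: P[2] ⊕ 0b11010101 = 0b00011101; E(K, 0b00011101) = 0b11001011.
C[3]: P[3] ⊕ 0b11001011 = 0b11111011; E(K, 0b11111011) = 0b10101001.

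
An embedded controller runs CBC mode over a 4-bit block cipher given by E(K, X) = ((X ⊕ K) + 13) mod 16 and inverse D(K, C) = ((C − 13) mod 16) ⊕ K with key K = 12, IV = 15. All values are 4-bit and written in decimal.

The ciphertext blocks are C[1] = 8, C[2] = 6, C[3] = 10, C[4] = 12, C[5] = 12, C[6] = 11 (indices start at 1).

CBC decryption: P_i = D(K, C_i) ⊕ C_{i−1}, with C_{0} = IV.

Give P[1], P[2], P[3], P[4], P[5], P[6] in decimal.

P[1]: D(K, 8) = 7; 7 ⊕ 15 = 8.
P[2]: D(K, 6) = 5; 5 ⊕ 8 = 13.
P[3]: D(K, 10) = 1; 1 ⊕ 6 = 7.
P[4]: D(K, 12) = 3; 3 ⊕ 10 = 9.
P[5]: D(K, 12) = 3; 3 ⊕ 12 = 15.
P[6]: D(K, 11) = 2; 2 ⊕ 12 = 14.

P[1] = 8, P[2] = 13, P[3] = 7, P[4] = 9, P[5] = 15, P[6] = 14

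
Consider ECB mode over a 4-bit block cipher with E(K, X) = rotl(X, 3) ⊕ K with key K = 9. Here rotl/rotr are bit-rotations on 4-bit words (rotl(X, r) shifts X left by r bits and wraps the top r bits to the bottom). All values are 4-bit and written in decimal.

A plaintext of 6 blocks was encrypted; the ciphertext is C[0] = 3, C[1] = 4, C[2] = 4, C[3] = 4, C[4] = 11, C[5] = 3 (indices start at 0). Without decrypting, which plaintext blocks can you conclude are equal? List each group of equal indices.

ECB encrypts each block independently with the same key, so equal ciphertext blocks imply equal plaintext blocks.
C[0] = C[5] = 3, so P[0] = P[5].
C[1] = C[2] = C[3] = 4, so P[1] = P[2] = P[3].

P[0] = P[5]; P[1] = P[2] = P[3]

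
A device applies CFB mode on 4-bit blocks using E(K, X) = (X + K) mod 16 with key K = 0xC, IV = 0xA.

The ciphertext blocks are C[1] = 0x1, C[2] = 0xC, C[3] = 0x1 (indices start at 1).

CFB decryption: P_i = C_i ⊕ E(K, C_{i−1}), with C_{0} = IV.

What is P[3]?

P[3]: E(K, 0xC) = 0x8; 0x1 ⊕ 0x8 = 0x9.

P[3] = 0x9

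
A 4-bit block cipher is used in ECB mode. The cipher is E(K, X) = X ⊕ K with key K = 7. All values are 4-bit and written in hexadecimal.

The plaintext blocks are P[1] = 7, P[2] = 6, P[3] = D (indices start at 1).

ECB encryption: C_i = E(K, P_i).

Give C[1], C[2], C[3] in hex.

C[1]: E(K, 7) = 0.
C[2]: E(K, 6) = 1.
C[3]: E(K, D) = A.

C[1] = 0, C[2] = 1, C[3] = A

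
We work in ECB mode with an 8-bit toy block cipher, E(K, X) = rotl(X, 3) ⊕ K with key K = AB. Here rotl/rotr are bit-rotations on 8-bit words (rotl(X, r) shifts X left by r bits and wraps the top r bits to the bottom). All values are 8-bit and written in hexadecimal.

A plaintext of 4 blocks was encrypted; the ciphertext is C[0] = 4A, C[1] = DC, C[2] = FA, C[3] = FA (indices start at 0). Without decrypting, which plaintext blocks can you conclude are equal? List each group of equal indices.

P[2] = P[3]

ECB encrypts each block independently with the same key, so equal ciphertext blocks imply equal plaintext blocks.
C[2] = C[3] = FA, so P[2] = P[3].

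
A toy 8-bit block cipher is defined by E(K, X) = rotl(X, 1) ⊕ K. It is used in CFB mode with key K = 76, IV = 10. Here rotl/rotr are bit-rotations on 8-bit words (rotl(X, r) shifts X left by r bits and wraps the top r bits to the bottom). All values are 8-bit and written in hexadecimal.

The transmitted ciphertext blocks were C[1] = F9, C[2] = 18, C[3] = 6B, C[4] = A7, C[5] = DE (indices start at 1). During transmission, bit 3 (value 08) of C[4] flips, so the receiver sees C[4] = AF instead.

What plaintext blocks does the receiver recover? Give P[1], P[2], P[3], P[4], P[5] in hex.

P[1] = AF, P[2] = 9D, P[3] = 2D, P[4] = 0F, P[5] = F7

CFB decryption: P_i = C_i ⊕ E(K, C_{i−1}), with C_{0} = IV.
Only C[4] changed, to AF. In CFB, a change in C_i flips the same bit in P_i and garbles P_{i+1}. Decrypting the received ciphertext:
P[1]: E(K, 10) = 56; F9 ⊕ 56 = AF.
P[2]: E(K, F9) = 85; 18 ⊕ 85 = 9D.
P[3]: E(K, 18) = 46; 6B ⊕ 46 = 2D.
P[4]: E(K, 6B) = A0; AF ⊕ A0 = 0F.
P[5]: E(K, AF) = 29; DE ⊕ 29 = F7.
Blocks that differ from the original plaintext: P[4], P[5].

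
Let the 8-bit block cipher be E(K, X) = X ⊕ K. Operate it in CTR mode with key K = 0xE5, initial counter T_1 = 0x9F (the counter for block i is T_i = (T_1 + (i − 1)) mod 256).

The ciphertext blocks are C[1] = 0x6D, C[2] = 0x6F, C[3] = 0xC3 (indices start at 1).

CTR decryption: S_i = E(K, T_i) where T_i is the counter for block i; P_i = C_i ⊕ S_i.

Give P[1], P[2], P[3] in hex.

P[1] = 0x17, P[2] = 0x2A, P[3] = 0x87

P[1]: T = 0x9F, S = E(K, T) = 0x7A; 0x6D ⊕ 0x7A = 0x17.
P[2]: T = 0xA0, S = E(K, T) = 0x45; 0x6F ⊕ 0x45 = 0x2A.
P[3]: T = 0xA1, S = E(K, T) = 0x44; 0xC3 ⊕ 0x44 = 0x87.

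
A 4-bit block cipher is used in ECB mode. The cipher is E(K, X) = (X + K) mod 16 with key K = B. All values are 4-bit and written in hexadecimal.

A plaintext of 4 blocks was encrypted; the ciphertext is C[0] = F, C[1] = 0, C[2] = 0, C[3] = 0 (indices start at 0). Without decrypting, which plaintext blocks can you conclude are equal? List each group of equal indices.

ECB encrypts each block independently with the same key, so equal ciphertext blocks imply equal plaintext blocks.
C[1] = C[2] = C[3] = 0, so P[1] = P[2] = P[3].

P[1] = P[2] = P[3]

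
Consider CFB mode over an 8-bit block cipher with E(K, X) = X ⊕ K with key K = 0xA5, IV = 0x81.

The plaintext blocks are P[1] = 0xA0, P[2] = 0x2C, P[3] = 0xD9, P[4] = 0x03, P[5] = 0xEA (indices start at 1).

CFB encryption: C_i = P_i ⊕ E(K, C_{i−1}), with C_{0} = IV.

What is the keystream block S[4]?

0xD4

C[1]: E(K, 0x81) = 0x24; 0xA0 ⊕ 0x24 = 0x84.
C[2]: E(K, 0x84) = 0x21; 0x2C ⊕ 0x21 = 0x0D.
C[3]: E(K, 0x0D) = 0xA8; 0xD9 ⊕ 0xA8 = 0x71.
C[4]: E(K, 0x71) = 0xD4; 0x03 ⊕ 0xD4 = 0xD7.
So S[4] = 0xD4.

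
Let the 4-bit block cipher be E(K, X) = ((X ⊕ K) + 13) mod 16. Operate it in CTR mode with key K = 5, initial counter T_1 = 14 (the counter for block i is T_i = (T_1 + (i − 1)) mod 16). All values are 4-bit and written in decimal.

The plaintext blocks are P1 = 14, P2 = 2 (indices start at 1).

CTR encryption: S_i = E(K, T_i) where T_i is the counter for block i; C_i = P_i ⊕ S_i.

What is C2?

C2 = 5

C1: T = 14, S = E(K, T) = 8; 14 ⊕ 8 = 6.
C2: T = 15, S = E(K, T) = 7; 2 ⊕ 7 = 5.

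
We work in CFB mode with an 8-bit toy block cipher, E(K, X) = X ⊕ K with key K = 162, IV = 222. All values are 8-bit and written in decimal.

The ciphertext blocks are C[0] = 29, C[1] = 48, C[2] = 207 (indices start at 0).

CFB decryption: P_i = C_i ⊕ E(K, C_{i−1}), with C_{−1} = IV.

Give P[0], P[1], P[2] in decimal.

P[0]: E(K, 222) = 124; 29 ⊕ 124 = 97.
P[1]: E(K, 29) = 191; 48 ⊕ 191 = 143.
P[2]: E(K, 48) = 146; 207 ⊕ 146 = 93.

P[0] = 97, P[1] = 143, P[2] = 93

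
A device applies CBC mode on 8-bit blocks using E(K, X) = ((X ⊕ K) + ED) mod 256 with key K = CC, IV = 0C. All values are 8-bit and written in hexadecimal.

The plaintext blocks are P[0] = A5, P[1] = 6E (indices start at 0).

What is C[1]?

CBC encryption: C_i = E(K, P_i ⊕ C_{i−1}), with C_{−1} = IV.
C[0]: P[0] ⊕ 0C = A9; E(K, A9) = 52.
C[1]: P[1] ⊕ 52 = 3C; E(K, 3C) = DD.

C[1] = DD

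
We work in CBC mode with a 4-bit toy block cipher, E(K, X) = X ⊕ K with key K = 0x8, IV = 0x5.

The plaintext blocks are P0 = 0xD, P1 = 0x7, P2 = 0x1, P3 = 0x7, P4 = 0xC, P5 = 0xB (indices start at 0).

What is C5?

CBC encryption: C_i = E(K, P_i ⊕ C_{i−1}), with C_{−1} = IV.
C0: P0 ⊕ 0x5 = 0x8; E(K, 0x8) = 0x0.
C1: P1 ⊕ 0x0 = 0x7; E(K, 0x7) = 0xF.
C2: P2 ⊕ 0xF = 0xE; E(K, 0xE) = 0x6.
C3: P3 ⊕ 0x6 = 0x1; E(K, 0x1) = 0x9.
C4: P4 ⊕ 0x9 = 0x5; E(K, 0x5) = 0xD.
C5: P5 ⊕ 0xD = 0x6; E(K, 0x6) = 0xE.

C5 = 0xE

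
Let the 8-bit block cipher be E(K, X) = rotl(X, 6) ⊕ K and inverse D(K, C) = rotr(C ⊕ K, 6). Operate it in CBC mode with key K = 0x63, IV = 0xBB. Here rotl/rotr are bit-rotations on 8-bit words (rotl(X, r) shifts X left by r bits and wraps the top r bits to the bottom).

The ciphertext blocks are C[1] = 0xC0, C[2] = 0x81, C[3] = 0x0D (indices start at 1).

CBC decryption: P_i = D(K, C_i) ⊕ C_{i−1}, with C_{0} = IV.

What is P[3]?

P[3]: D(K, 0x0D) = 0xB9; 0xB9 ⊕ 0x81 = 0x38.

P[3] = 0x38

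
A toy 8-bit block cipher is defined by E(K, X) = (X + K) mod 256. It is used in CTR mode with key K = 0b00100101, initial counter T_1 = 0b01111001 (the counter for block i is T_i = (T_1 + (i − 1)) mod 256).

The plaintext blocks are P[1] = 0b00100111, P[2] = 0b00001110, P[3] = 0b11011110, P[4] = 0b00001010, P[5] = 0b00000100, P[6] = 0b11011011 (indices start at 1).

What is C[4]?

CTR encryption: S_i = E(K, T_i) where T_i is the counter for block i; C_i = P_i ⊕ S_i.
C[1]: T = 0b01111001, S = E(K, T) = 0b10011110; 0b00100111 ⊕ 0b10011110 = 0b10111001.
C[2]: T = 0b01111010, S = E(K, T) = 0b10011111; 0b00001110 ⊕ 0b10011111 = 0b10010001.
C[3]: T = 0b01111011, S = E(K, T) = 0b10100000; 0b11011110 ⊕ 0b10100000 = 0b01111110.
C[4]: T = 0b01111100, S = E(K, T) = 0b10100001; 0b00001010 ⊕ 0b10100001 = 0b10101011.

C[4] = 0b10101011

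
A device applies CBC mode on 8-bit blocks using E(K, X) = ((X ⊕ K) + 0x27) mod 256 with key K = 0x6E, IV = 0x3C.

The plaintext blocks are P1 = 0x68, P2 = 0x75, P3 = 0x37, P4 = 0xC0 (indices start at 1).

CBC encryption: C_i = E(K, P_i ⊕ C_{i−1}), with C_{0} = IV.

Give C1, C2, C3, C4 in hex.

C1: P1 ⊕ 0x3C = 0x54; E(K, 0x54) = 0x61.
C2: P2 ⊕ 0x61 = 0x14; E(K, 0x14) = 0xA1.
C3: P3 ⊕ 0xA1 = 0x96; E(K, 0x96) = 0x1F.
C4: P4 ⊕ 0x1F = 0xDF; E(K, 0xDF) = 0xD8.

C1 = 0x61, C2 = 0xA1, C3 = 0x1F, C4 = 0xD8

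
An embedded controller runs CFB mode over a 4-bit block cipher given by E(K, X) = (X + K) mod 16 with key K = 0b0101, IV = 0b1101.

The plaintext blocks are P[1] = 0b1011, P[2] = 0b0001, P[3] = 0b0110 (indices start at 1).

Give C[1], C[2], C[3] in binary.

C[1] = 0b1001, C[2] = 0b1111, C[3] = 0b0010

CFB encryption: C_i = P_i ⊕ E(K, C_{i−1}), with C_{0} = IV.
C[1]: E(K, 0b1101) = 0b0010; 0b1011 ⊕ 0b0010 = 0b1001.
C[2]: E(K, 0b1001) = 0b1110; 0b0001 ⊕ 0b1110 = 0b1111.
C[3]: E(K, 0b1111) = 0b0100; 0b0110 ⊕ 0b0100 = 0b0010.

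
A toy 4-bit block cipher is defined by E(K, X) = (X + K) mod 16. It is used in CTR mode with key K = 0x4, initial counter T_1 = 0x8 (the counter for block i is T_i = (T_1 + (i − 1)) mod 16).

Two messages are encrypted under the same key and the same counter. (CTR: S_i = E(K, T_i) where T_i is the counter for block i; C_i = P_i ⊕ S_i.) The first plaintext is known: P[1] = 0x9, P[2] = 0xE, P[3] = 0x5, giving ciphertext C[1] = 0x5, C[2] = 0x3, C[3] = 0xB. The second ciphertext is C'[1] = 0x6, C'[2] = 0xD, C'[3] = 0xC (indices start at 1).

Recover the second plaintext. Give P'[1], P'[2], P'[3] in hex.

In CTR with a reused counter, both messages share the same keystream S_i, so C_i ⊕ C'_i = P_i ⊕ P'_i and thus P'_i = P_i ⊕ C_i ⊕ C'_i.
P'[1]: 0x9 ⊕ 0x5 ⊕ 0x6 = 0xA.
P'[2]: 0xE ⊕ 0x3 ⊕ 0xD = 0x0.
P'[3]: 0x5 ⊕ 0xB ⊕ 0xC = 0x2.

P'[1] = 0xA, P'[2] = 0x0, P'[3] = 0x2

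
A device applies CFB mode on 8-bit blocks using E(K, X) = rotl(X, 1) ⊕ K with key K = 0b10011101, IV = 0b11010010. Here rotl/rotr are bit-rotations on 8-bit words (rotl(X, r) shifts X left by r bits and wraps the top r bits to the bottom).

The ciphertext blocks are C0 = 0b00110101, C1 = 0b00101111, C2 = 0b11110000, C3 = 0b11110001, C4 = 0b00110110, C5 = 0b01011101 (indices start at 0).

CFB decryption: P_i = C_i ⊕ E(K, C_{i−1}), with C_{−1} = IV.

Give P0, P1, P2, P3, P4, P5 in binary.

P0: E(K, 0b11010010) = 0b00111000; 0b00110101 ⊕ 0b00111000 = 0b00001101.
P1: E(K, 0b00110101) = 0b11110111; 0b00101111 ⊕ 0b11110111 = 0b11011000.
P2: E(K, 0b00101111) = 0b11000011; 0b11110000 ⊕ 0b11000011 = 0b00110011.
P3: E(K, 0b11110000) = 0b01111100; 0b11110001 ⊕ 0b01111100 = 0b10001101.
P4: E(K, 0b11110001) = 0b01111110; 0b00110110 ⊕ 0b01111110 = 0b01001000.
P5: E(K, 0b00110110) = 0b11110001; 0b01011101 ⊕ 0b11110001 = 0b10101100.

P0 = 0b00001101, P1 = 0b11011000, P2 = 0b00110011, P3 = 0b10001101, P4 = 0b01001000, P5 = 0b10101100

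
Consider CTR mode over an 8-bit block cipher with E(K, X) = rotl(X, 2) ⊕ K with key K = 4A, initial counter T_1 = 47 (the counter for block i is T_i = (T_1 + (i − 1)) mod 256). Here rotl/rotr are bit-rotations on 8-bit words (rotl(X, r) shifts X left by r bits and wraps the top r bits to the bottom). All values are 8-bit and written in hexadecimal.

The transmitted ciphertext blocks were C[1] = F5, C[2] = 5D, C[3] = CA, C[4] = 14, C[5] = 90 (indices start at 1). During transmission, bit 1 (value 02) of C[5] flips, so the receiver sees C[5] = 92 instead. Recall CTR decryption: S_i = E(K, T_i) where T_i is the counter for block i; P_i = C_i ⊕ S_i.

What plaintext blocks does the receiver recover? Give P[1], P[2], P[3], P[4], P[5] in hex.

Only C[5] changed, to 92. In CTR, a change in C_i flips the same bit in P_i only; the keystream is unaffected. Decrypting the received ciphertext:
P[1]: T = 47, S = E(K, T) = 57; F5 ⊕ 57 = A2.
P[2]: T = 48, S = E(K, T) = 6B; 5D ⊕ 6B = 36.
P[3]: T = 49, S = E(K, T) = 6F; CA ⊕ 6F = A5.
P[4]: T = 4A, S = E(K, T) = 63; 14 ⊕ 63 = 77.
P[5]: T = 4B, S = E(K, T) = 67; 92 ⊕ 67 = F5.
Blocks that differ from the original plaintext: P[5].

P[1] = A2, P[2] = 36, P[3] = A5, P[4] = 77, P[5] = F5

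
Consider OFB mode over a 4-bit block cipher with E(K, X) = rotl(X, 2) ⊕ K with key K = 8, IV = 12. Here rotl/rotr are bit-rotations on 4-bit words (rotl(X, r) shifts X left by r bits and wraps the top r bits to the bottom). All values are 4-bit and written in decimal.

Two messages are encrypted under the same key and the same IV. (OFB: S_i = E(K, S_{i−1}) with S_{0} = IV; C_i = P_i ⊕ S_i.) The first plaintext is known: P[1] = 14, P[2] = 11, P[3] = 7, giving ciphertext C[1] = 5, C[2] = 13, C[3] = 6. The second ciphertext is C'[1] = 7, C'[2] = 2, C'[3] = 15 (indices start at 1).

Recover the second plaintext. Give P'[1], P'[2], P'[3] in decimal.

P'[1] = 12, P'[2] = 4, P'[3] = 14

In OFB with a reused IV, both messages share the same keystream S_i, so C_i ⊕ C'_i = P_i ⊕ P'_i and thus P'_i = P_i ⊕ C_i ⊕ C'_i.
P'[1]: 14 ⊕ 5 ⊕ 7 = 12.
P'[2]: 11 ⊕ 13 ⊕ 2 = 4.
P'[3]: 7 ⊕ 6 ⊕ 15 = 14.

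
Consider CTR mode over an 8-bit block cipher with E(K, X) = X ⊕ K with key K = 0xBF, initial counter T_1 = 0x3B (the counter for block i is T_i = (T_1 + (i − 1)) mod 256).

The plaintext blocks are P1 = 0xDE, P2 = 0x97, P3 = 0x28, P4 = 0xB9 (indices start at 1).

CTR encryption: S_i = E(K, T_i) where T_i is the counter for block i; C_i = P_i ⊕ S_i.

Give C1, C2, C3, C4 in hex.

C1 = 0x5A, C2 = 0x14, C3 = 0xAA, C4 = 0x38

C1: T = 0x3B, S = E(K, T) = 0x84; 0xDE ⊕ 0x84 = 0x5A.
C2: T = 0x3C, S = E(K, T) = 0x83; 0x97 ⊕ 0x83 = 0x14.
C3: T = 0x3D, S = E(K, T) = 0x82; 0x28 ⊕ 0x82 = 0xAA.
C4: T = 0x3E, S = E(K, T) = 0x81; 0xB9 ⊕ 0x81 = 0x38.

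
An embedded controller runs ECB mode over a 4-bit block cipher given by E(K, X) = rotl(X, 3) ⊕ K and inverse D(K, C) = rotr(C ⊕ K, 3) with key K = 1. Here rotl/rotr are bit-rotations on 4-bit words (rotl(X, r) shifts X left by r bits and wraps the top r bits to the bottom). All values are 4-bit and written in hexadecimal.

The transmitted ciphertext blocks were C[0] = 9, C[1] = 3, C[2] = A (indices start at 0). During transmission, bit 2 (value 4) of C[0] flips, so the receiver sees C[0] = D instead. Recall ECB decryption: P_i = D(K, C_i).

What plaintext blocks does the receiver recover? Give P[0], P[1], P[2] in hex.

Only C[0] changed, to D. In ECB, a change in C_i affects only P_i. Decrypting the received ciphertext:
P[0]: D(K, D) = 9.
P[1]: D(K, 3) = 4.
P[2]: D(K, A) = 7.
Blocks that differ from the original plaintext: P[0].

P[0] = 9, P[1] = 4, P[2] = 7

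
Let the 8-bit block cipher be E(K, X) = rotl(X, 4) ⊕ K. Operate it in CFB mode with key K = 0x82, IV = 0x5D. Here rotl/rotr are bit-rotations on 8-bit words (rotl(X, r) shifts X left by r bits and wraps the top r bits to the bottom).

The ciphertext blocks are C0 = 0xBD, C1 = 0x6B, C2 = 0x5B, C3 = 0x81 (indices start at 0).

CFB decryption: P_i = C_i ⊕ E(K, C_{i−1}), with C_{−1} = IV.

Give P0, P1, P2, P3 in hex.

P0 = 0xEA, P1 = 0x32, P2 = 0x6F, P3 = 0xB6

P0: E(K, 0x5D) = 0x57; 0xBD ⊕ 0x57 = 0xEA.
P1: E(K, 0xBD) = 0x59; 0x6B ⊕ 0x59 = 0x32.
P2: E(K, 0x6B) = 0x34; 0x5B ⊕ 0x34 = 0x6F.
P3: E(K, 0x5B) = 0x37; 0x81 ⊕ 0x37 = 0xB6.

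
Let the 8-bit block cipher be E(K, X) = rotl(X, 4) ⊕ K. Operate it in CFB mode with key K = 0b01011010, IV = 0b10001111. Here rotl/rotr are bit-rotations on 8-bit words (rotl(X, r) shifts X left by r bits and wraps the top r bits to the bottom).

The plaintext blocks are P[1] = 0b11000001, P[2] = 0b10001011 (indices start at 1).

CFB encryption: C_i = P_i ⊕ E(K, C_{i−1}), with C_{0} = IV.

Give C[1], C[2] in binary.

C[1] = 0b01100011, C[2] = 0b11100111

C[1]: E(K, 0b10001111) = 0b10100010; 0b11000001 ⊕ 0b10100010 = 0b01100011.
C[2]: E(K, 0b01100011) = 0b01101100; 0b10001011 ⊕ 0b01101100 = 0b11100111.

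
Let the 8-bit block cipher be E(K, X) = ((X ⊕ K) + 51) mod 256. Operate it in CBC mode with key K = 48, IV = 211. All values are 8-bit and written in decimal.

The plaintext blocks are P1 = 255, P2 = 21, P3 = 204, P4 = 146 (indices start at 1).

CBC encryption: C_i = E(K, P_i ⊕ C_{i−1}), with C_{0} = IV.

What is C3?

C3 = 148

C1: P1 ⊕ 211 = 44; E(K, 44) = 79.
C2: P2 ⊕ 79 = 90; E(K, 90) = 157.
C3: P3 ⊕ 157 = 81; E(K, 81) = 148.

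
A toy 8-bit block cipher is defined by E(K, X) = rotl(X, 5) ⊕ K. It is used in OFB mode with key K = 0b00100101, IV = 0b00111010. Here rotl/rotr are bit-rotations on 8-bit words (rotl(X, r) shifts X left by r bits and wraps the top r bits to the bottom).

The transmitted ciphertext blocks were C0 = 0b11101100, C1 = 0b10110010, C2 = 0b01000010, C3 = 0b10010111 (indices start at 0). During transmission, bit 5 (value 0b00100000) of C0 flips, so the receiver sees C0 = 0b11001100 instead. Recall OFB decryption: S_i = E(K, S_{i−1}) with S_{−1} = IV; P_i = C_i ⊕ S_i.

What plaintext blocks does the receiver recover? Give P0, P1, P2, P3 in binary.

P0 = 0b10101110, P1 = 0b11011011, P2 = 0b01001010, P3 = 0b10110011

Only C0 changed, to 0b11001100. In OFB, a change in C_i flips the same bit in P_i only; the keystream is unaffected. Decrypting the received ciphertext:
P0: S = E(K, 0b00111010) = 0b01100010; 0b11001100 ⊕ 0b01100010 = 0b10101110.
P1: S = E(K, 0b01100010) = 0b01101001; 0b10110010 ⊕ 0b01101001 = 0b11011011.
P2: S = E(K, 0b01101001) = 0b00001000; 0b01000010 ⊕ 0b00001000 = 0b01001010.
P3: S = E(K, 0b00001000) = 0b00100100; 0b10010111 ⊕ 0b00100100 = 0b10110011.
Blocks that differ from the original plaintext: P0.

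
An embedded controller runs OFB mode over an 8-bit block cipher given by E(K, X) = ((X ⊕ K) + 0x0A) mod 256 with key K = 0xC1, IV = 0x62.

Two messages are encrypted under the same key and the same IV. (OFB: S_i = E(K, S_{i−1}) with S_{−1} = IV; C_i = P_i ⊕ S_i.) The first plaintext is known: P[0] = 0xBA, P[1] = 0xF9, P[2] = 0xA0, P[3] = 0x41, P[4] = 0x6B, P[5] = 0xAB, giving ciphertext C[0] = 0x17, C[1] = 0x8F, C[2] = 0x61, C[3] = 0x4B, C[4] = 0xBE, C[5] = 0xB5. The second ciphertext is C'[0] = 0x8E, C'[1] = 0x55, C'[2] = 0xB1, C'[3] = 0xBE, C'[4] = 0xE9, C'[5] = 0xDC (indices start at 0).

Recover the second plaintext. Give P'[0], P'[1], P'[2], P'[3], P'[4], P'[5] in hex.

P'[0] = 0x23, P'[1] = 0x23, P'[2] = 0x70, P'[3] = 0xB4, P'[4] = 0x3C, P'[5] = 0xC2

In OFB with a reused IV, both messages share the same keystream S_i, so C_i ⊕ C'_i = P_i ⊕ P'_i and thus P'_i = P_i ⊕ C_i ⊕ C'_i.
P'[0]: 0xBA ⊕ 0x17 ⊕ 0x8E = 0x23.
P'[1]: 0xF9 ⊕ 0x8F ⊕ 0x55 = 0x23.
P'[2]: 0xA0 ⊕ 0x61 ⊕ 0xB1 = 0x70.
P'[3]: 0x41 ⊕ 0x4B ⊕ 0xBE = 0xB4.
P'[4]: 0x6B ⊕ 0xBE ⊕ 0xE9 = 0x3C.
P'[5]: 0xAB ⊕ 0xB5 ⊕ 0xDC = 0xC2.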